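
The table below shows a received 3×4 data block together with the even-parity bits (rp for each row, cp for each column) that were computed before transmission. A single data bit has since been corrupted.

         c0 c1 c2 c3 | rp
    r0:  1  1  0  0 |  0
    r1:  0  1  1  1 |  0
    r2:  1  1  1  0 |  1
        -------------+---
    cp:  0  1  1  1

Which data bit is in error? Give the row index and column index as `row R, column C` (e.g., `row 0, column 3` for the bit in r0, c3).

row 1, column 2

Recompute each row's even parity and compare to rp:
  r0: data parity 0, sent rp 0 → ok
  r1: data parity 1, sent rp 0 → mismatch
  r2: data parity 1, sent rp 1 → ok
Recompute each column's even parity and compare to cp:
  c0: data parity 0, sent cp 0 → ok
  c1: data parity 1, sent cp 1 → ok
  c2: data parity 0, sent cp 1 → mismatch
  c3: data parity 1, sent cp 1 → ok
Exactly one row (r1) and one column (c2) fail → the flipped bit is at their intersection.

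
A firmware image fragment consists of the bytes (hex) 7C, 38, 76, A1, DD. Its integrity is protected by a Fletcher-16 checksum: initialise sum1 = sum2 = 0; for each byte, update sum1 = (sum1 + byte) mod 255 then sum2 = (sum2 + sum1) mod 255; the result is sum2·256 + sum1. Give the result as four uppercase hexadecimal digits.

D3AA

Running sums (mod 255):
  after byte 0 (7C): sum1=124, sum2=124
  after byte 1 (38): sum1=180, sum2=49
  after byte 2 (76): sum1=43, sum2=92
  after byte 3 (A1): sum1=204, sum2=41
  after byte 4 (DD): sum1=170, sum2=211
Checksum = sum2·256 + sum1 = 211·256 + 170 = 54186 = 0xD3AA.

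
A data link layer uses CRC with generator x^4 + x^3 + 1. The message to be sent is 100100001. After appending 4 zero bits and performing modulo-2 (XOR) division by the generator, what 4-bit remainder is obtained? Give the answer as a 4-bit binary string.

Append 4 zeros: 1001000010000. Divide by 11001 (XOR where the leading bit is 1):
  pos 0: 10010 XOR 11001 = 01011
  pos 1: 10110 XOR 11001 = 01111
  pos 2: 11110 XOR 11001 = 00111
  pos 4: 11101 XOR 11001 = 00100
  pos 6: 10000 XOR 11001 = 01001
  pos 7: 10010 XOR 11001 = 01011
  pos 8: 10110 XOR 11001 = 01111
Remainder (last 4 bits) = 1111. This is the CRC / FCS.

1111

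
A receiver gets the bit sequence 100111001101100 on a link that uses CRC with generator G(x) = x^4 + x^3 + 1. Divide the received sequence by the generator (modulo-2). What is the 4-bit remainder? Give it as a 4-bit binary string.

Modulo-2 division of 100111001101100 by 11001:
  pos 0: 10011 XOR 11001 = 01010
  pos 1: 10101 XOR 11001 = 01100
  pos 2: 11000 XOR 11001 = 00001
  pos 6: 10110 XOR 11001 = 01111
  pos 7: 11111 XOR 11001 = 00110
  pos 9: 11010 XOR 11001 = 00011
Remainder = 0110 (nonzero — an error is detected).

0110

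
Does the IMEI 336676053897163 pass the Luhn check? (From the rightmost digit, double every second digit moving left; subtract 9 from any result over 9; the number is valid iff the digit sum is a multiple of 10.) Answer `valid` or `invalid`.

valid

From the right, keep odd positions and double even positions (subtract 9 from any doubled value over 9):
  doubled (positions 2,4,...): 3 5 7 1 3 3 6 → sum 28
  kept (positions 1,3,...): 3 1 9 3 0 7 6 3 → sum 32
Total = 60.
60 mod 10 = 0, so the number is valid.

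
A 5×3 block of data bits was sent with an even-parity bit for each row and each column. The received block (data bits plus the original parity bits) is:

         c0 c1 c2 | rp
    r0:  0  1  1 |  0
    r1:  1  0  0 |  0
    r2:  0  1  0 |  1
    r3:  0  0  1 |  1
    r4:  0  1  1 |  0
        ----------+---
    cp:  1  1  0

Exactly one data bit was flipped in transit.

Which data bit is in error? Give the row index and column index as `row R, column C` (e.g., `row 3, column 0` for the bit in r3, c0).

row 1, column 2

Recompute each row's even parity and compare to rp:
  r0: data parity 0, sent rp 0 → ok
  r1: data parity 1, sent rp 0 → mismatch
  r2: data parity 1, sent rp 1 → ok
  r3: data parity 1, sent rp 1 → ok
  r4: data parity 0, sent rp 0 → ok
Recompute each column's even parity and compare to cp:
  c0: data parity 1, sent cp 1 → ok
  c1: data parity 1, sent cp 1 → ok
  c2: data parity 1, sent cp 0 → mismatch
Exactly one row (r1) and one column (c2) fail → the flipped bit is at their intersection.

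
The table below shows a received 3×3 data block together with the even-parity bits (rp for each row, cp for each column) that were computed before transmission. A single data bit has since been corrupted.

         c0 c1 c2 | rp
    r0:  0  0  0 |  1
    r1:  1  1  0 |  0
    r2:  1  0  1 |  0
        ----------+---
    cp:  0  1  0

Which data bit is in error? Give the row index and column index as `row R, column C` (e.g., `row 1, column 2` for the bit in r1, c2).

row 0, column 2

Recompute each row's even parity and compare to rp:
  r0: data parity 0, sent rp 1 → mismatch
  r1: data parity 0, sent rp 0 → ok
  r2: data parity 0, sent rp 0 → ok
Recompute each column's even parity and compare to cp:
  c0: data parity 0, sent cp 0 → ok
  c1: data parity 1, sent cp 1 → ok
  c2: data parity 1, sent cp 0 → mismatch
Exactly one row (r0) and one column (c2) fail → the flipped bit is at their intersection.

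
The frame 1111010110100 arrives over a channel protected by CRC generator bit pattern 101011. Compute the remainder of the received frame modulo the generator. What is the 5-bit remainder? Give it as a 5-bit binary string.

Modulo-2 division of 1111010110100 by 101011:
  pos 0: 111101 XOR 101011 = 010110
  pos 1: 101100 XOR 101011 = 000111
  pos 4: 111110 XOR 101011 = 010101
  pos 5: 101011 XOR 101011 = 000000
Remainder = 00000 (zero — the frame passes the CRC check).

00000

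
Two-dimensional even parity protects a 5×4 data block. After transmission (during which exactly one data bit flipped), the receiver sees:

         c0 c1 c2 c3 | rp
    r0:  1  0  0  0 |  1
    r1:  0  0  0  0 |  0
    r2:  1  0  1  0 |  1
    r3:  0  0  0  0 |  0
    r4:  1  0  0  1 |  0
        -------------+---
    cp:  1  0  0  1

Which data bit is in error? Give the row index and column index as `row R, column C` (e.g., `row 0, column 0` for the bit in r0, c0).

row 2, column 2

Recompute each row's even parity and compare to rp:
  r0: data parity 1, sent rp 1 → ok
  r1: data parity 0, sent rp 0 → ok
  r2: data parity 0, sent rp 1 → mismatch
  r3: data parity 0, sent rp 0 → ok
  r4: data parity 0, sent rp 0 → ok
Recompute each column's even parity and compare to cp:
  c0: data parity 1, sent cp 1 → ok
  c1: data parity 0, sent cp 0 → ok
  c2: data parity 1, sent cp 0 → mismatch
  c3: data parity 1, sent cp 1 → ok
Exactly one row (r2) and one column (c2) fail → the flipped bit is at their intersection.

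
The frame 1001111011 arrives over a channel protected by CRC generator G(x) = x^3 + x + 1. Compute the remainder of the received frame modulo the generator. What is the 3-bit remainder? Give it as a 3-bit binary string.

000

Modulo-2 division of 1001111011 by 1011:
  pos 0: 1001 XOR 1011 = 0010
  pos 2: 1011 XOR 1011 = 0000
  pos 6: 1011 XOR 1011 = 0000
Remainder = 000 (zero — the frame passes the CRC check).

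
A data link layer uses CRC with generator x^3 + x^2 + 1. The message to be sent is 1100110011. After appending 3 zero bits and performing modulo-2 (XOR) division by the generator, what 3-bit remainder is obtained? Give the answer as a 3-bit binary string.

Append 3 zeros: 1100110011000. Divide by 1101 (XOR where the leading bit is 1):
  pos 0: 1100 XOR 1101 = 0001
  pos 3: 1110 XOR 1101 = 0011
  pos 5: 1101 XOR 1101 = 0000
  pos 9: 1000 XOR 1101 = 0101
Remainder (last 3 bits) = 101. This is the CRC / FCS.

101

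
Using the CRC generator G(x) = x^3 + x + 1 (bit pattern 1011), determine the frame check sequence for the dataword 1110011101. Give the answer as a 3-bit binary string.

010

Append 3 zeros: 1110011101000. Divide by 1011 (XOR where the leading bit is 1):
  pos 0: 1110 XOR 1011 = 0101
  pos 1: 1010 XOR 1011 = 0001
  pos 4: 1111 XOR 1011 = 0100
  pos 5: 1000 XOR 1011 = 0011
  pos 7: 1110 XOR 1011 = 0101
  pos 8: 1010 XOR 1011 = 0001
Remainder (last 3 bits) = 010. This is the CRC / FCS.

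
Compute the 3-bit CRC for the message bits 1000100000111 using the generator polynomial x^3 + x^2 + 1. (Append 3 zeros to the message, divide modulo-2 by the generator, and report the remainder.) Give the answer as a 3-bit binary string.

100

Append 3 zeros: 1000100000111000. Divide by 1101 (XOR where the leading bit is 1):
  pos 0: 1000 XOR 1101 = 0101
  pos 1: 1011 XOR 1101 = 0110
  pos 2: 1100 XOR 1101 = 0001
  pos 5: 1000 XOR 1101 = 0101
  pos 6: 1010 XOR 1101 = 0111
  pos 7: 1111 XOR 1101 = 0010
  pos 9: 1011 XOR 1101 = 0110
  pos 10: 1100 XOR 1101 = 0001
Remainder (last 3 bits) = 100. This is the CRC / FCS.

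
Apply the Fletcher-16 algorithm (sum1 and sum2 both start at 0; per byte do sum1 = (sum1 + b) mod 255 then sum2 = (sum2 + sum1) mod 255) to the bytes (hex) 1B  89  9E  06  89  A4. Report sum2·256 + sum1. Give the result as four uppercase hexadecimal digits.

9677

Running sums (mod 255):
  after byte 0 (1B): sum1=27, sum2=27
  after byte 1 (89): sum1=164, sum2=191
  after byte 2 (9E): sum1=67, sum2=3
  after byte 3 (06): sum1=73, sum2=76
  after byte 4 (89): sum1=210, sum2=31
  after byte 5 (A4): sum1=119, sum2=150
Checksum = sum2·256 + sum1 = 150·256 + 119 = 38519 = 0x9677.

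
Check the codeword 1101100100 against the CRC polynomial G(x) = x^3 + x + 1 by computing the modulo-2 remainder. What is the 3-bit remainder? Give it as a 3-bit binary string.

000

Modulo-2 division of 1101100100 by 1011:
  pos 0: 1101 XOR 1011 = 0110
  pos 1: 1101 XOR 1011 = 0110
  pos 2: 1100 XOR 1011 = 0111
  pos 3: 1110 XOR 1011 = 0101
  pos 4: 1011 XOR 1011 = 0000
Remainder = 000 (zero — the frame passes the CRC check).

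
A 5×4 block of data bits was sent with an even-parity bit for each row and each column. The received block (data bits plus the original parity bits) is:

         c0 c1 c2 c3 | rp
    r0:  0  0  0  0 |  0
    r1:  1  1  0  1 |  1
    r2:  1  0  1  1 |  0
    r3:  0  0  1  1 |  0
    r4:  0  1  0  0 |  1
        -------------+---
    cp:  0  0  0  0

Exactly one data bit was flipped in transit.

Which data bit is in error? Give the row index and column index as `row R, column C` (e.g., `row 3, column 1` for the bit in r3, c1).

row 2, column 3

Recompute each row's even parity and compare to rp:
  r0: data parity 0, sent rp 0 → ok
  r1: data parity 1, sent rp 1 → ok
  r2: data parity 1, sent rp 0 → mismatch
  r3: data parity 0, sent rp 0 → ok
  r4: data parity 1, sent rp 1 → ok
Recompute each column's even parity and compare to cp:
  c0: data parity 0, sent cp 0 → ok
  c1: data parity 0, sent cp 0 → ok
  c2: data parity 0, sent cp 0 → ok
  c3: data parity 1, sent cp 0 → mismatch
Exactly one row (r2) and one column (c3) fail → the flipped bit is at their intersection.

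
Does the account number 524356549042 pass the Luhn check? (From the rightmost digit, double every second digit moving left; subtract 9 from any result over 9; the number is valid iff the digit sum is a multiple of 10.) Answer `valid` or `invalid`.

invalid

From the right, keep odd positions and double even positions (subtract 9 from any doubled value over 9):
  doubled (positions 2,4,...): 8 9 1 1 8 1 → sum 28
  kept (positions 1,3,...): 2 0 4 6 3 2 → sum 17
Total = 45.
45 mod 10 = 5, so the number is invalid.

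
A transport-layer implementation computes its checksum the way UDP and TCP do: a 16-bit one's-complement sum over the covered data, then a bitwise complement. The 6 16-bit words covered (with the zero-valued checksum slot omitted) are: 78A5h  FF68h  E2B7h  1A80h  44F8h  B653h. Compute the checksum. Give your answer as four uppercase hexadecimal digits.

One's-complement addition (fold any carry out of bit 15 back into bit 0):
  0x78A5 + 0xFF68 = 0x1780D → wrap carry → 0x780E
  0x780E + 0xE2B7 = 0x15AC5 → wrap carry → 0x5AC6
  0x5AC6 + 0x1A80 = 0x07546
  0x7546 + 0x44F8 = 0x0BA3E
  0xBA3E + 0xB653 = 0x17091 → wrap carry → 0x7092
One's-complement sum = 0x7092.
Checksum = ~0x7092 & 0xFFFF = 0x8F6D.

8F6D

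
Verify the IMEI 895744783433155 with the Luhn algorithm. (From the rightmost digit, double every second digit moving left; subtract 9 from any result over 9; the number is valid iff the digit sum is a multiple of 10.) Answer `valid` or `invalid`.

valid

From the right, keep odd positions and double even positions (subtract 9 from any doubled value over 9):
  doubled (positions 2,4,...): 1 6 8 7 8 5 9 → sum 44
  kept (positions 1,3,...): 5 1 3 3 7 4 5 8 → sum 36
Total = 80.
80 mod 10 = 0, so the number is valid.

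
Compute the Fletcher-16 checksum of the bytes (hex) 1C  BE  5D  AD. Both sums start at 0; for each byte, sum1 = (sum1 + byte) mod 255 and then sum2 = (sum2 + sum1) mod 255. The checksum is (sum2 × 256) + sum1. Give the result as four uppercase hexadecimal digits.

15E5

Running sums (mod 255):
  after byte 0 (1C): sum1=28, sum2=28
  after byte 1 (BE): sum1=218, sum2=246
  after byte 2 (5D): sum1=56, sum2=47
  after byte 3 (AD): sum1=229, sum2=21
Checksum = sum2·256 + sum1 = 21·256 + 229 = 5605 = 0x15E5.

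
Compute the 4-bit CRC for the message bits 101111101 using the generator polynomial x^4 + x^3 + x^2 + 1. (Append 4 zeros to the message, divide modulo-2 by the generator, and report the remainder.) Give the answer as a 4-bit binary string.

1011

Append 4 zeros: 1011111010000. Divide by 11101 (XOR where the leading bit is 1):
  pos 0: 10111 XOR 11101 = 01010
  pos 1: 10101 XOR 11101 = 01000
  pos 2: 10001 XOR 11101 = 01100
  pos 3: 11000 XOR 11101 = 00101
  pos 5: 10110 XOR 11101 = 01011
  pos 6: 10110 XOR 11101 = 01011
  pos 7: 10110 XOR 11101 = 01011
  pos 8: 10110 XOR 11101 = 01011
Remainder (last 4 bits) = 1011. This is the CRC / FCS.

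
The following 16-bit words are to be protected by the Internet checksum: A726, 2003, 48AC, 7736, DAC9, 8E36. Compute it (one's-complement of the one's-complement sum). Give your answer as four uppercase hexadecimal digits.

0FF3

One's-complement addition (fold any carry out of bit 15 back into bit 0):
  0xA726 + 0x2003 = 0x0C729
  0xC729 + 0x48AC = 0x10FD5 → wrap carry → 0x0FD6
  0x0FD6 + 0x7736 = 0x0870C
  0x870C + 0xDAC9 = 0x161D5 → wrap carry → 0x61D6
  0x61D6 + 0x8E36 = 0x0F00C
One's-complement sum = 0xF00C.
Checksum = ~0xF00C & 0xFFFF = 0x0FF3.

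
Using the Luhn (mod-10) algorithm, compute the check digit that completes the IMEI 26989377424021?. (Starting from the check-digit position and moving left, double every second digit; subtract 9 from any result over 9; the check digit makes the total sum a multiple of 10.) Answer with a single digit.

Partial digits right→left: 1 2 0 4 2 4 7 7 3 9 8 9 6 2
Double every second digit counting from the check-digit position (so the 1st, 3rd, 5th, ... of the partial from the right).
  doubled (with −9 where >9): 2 0 4 5 6 7 3 → sum 27
  kept as-is: 2 4 4 7 9 9 2 → sum 37
Total = 27 + 37 = 64.
Check digit = (10 − (64 mod 10)) mod 10 = 6.

6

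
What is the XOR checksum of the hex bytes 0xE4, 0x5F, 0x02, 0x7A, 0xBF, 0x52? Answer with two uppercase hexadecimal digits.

XOR the bytes together:
  start with 0xE4
  0xE4 ⊕ 0x5F = 0xBB
  0xBB ⊕ 0x02 = 0xB9
  0xB9 ⊕ 0x7A = 0xC3
  0xC3 ⊕ 0xBF = 0x7C
  0x7C ⊕ 0x52 = 0x2E

2E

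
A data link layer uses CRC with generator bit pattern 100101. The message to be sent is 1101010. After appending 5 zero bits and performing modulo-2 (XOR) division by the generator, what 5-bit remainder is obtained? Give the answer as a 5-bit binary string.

10001

Append 5 zeros: 110101000000. Divide by 100101 (XOR where the leading bit is 1):
  pos 0: 110101 XOR 100101 = 010000
  pos 1: 100000 XOR 100101 = 000101
  pos 4: 101000 XOR 100101 = 001101
  pos 6: 110100 XOR 100101 = 010001
Remainder (last 5 bits) = 10001. This is the CRC / FCS.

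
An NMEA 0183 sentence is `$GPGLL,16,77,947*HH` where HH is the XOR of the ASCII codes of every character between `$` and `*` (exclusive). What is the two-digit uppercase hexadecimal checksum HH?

XOR the ASCII codes of the payload characters:
  'G' = 0x47 → acc = 0x47
  'P' = 0x50 → acc = 0x17
  'G' = 0x47 → acc = 0x50
  'L' = 0x4C → acc = 0x1C
  'L' = 0x4C → acc = 0x50
  ',' = 0x2C → acc = 0x7C
  '1' = 0x31 → acc = 0x4D
  '6' = 0x36 → acc = 0x7B
  ',' = 0x2C → acc = 0x57
  '7' = 0x37 → acc = 0x60
  '7' = 0x37 → acc = 0x57
  ',' = 0x2C → acc = 0x7B
  '9' = 0x39 → acc = 0x42
  '4' = 0x34 → acc = 0x76
  '7' = 0x37 → acc = 0x41
Checksum = 0x41.

41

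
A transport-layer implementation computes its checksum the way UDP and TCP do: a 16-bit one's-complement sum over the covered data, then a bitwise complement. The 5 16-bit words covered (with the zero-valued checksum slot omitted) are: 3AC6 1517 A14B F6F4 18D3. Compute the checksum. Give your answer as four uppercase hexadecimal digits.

One's-complement addition (fold any carry out of bit 15 back into bit 0):
  0x3AC6 + 0x1517 = 0x04FDD
  0x4FDD + 0xA14B = 0x0F128
  0xF128 + 0xF6F4 = 0x1E81C → wrap carry → 0xE81D
  0xE81D + 0x18D3 = 0x100F0 → wrap carry → 0x00F1
One's-complement sum = 0x00F1.
Checksum = ~0x00F1 & 0xFFFF = 0xFF0E.

FF0E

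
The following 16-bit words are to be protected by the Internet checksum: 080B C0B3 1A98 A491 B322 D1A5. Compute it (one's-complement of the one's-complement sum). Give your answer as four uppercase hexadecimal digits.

F34E

One's-complement addition (fold any carry out of bit 15 back into bit 0):
  0x080B + 0xC0B3 = 0x0C8BE
  0xC8BE + 0x1A98 = 0x0E356
  0xE356 + 0xA491 = 0x187E7 → wrap carry → 0x87E8
  0x87E8 + 0xB322 = 0x13B0A → wrap carry → 0x3B0B
  0x3B0B + 0xD1A5 = 0x10CB0 → wrap carry → 0x0CB1
One's-complement sum = 0x0CB1.
Checksum = ~0x0CB1 & 0xFFFF = 0xF34E.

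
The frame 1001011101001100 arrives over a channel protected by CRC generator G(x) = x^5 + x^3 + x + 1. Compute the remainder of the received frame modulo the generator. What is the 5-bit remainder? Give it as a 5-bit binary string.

00000

Modulo-2 division of 1001011101001100 by 101011:
  pos 0: 100101 XOR 101011 = 001110
  pos 2: 111011 XOR 101011 = 010000
  pos 3: 100000 XOR 101011 = 001011
  pos 5: 101110 XOR 101011 = 000101
  pos 8: 101011 XOR 101011 = 000000
Remainder = 00000 (zero — the frame passes the CRC check).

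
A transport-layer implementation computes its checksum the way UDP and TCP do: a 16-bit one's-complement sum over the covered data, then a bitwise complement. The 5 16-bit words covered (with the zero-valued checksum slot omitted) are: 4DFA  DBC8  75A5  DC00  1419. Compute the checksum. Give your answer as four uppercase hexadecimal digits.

707D

One's-complement addition (fold any carry out of bit 15 back into bit 0):
  0x4DFA + 0xDBC8 = 0x129C2 → wrap carry → 0x29C3
  0x29C3 + 0x75A5 = 0x09F68
  0x9F68 + 0xDC00 = 0x17B68 → wrap carry → 0x7B69
  0x7B69 + 0x1419 = 0x08F82
One's-complement sum = 0x8F82.
Checksum = ~0x8F82 & 0xFFFF = 0x707D.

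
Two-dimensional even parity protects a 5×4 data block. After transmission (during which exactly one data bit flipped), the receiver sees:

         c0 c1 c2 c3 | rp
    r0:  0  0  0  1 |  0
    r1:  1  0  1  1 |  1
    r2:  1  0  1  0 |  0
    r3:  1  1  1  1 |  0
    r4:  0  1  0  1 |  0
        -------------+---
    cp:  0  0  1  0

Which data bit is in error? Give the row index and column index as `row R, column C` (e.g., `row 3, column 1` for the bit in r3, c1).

Recompute each row's even parity and compare to rp:
  r0: data parity 1, sent rp 0 → mismatch
  r1: data parity 1, sent rp 1 → ok
  r2: data parity 0, sent rp 0 → ok
  r3: data parity 0, sent rp 0 → ok
  r4: data parity 0, sent rp 0 → ok
Recompute each column's even parity and compare to cp:
  c0: data parity 1, sent cp 0 → mismatch
  c1: data parity 0, sent cp 0 → ok
  c2: data parity 1, sent cp 1 → ok
  c3: data parity 0, sent cp 0 → ok
Exactly one row (r0) and one column (c0) fail → the flipped bit is at their intersection.

row 0, column 0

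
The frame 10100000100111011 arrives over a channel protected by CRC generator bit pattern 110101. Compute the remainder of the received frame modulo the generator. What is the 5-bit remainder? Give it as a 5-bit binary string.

Modulo-2 division of 10100000100111011 by 110101:
  pos 0: 101000 XOR 110101 = 011101
  pos 1: 111010 XOR 110101 = 001111
  pos 3: 111101 XOR 110101 = 001000
  pos 5: 100000 XOR 110101 = 010101
  pos 6: 101011 XOR 110101 = 011110
  pos 7: 111101 XOR 110101 = 001000
  pos 9: 100010 XOR 110101 = 010111
  pos 10: 101111 XOR 110101 = 011010
  pos 11: 110101 XOR 110101 = 000000
Remainder = 00000 (zero — the frame passes the CRC check).

00000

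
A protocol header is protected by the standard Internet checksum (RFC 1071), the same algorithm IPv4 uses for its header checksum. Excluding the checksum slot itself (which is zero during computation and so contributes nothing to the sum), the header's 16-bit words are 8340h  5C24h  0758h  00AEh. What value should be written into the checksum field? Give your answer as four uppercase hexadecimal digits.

One's-complement addition (fold any carry out of bit 15 back into bit 0):
  0x8340 + 0x5C24 = 0x0DF64
  0xDF64 + 0x0758 = 0x0E6BC
  0xE6BC + 0x00AE = 0x0E76A
One's-complement sum = 0xE76A.
Checksum = ~0xE76A & 0xFFFF = 0x1895.

1895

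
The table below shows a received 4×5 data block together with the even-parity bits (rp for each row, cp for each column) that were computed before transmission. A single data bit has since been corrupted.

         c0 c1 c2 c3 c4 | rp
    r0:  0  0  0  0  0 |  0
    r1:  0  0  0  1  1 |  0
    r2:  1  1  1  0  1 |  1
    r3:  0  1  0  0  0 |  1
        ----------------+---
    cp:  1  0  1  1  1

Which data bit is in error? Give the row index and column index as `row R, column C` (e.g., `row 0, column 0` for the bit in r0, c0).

Recompute each row's even parity and compare to rp:
  r0: data parity 0, sent rp 0 → ok
  r1: data parity 0, sent rp 0 → ok
  r2: data parity 0, sent rp 1 → mismatch
  r3: data parity 1, sent rp 1 → ok
Recompute each column's even parity and compare to cp:
  c0: data parity 1, sent cp 1 → ok
  c1: data parity 0, sent cp 0 → ok
  c2: data parity 1, sent cp 1 → ok
  c3: data parity 1, sent cp 1 → ok
  c4: data parity 0, sent cp 1 → mismatch
Exactly one row (r2) and one column (c4) fail → the flipped bit is at their intersection.

row 2, column 4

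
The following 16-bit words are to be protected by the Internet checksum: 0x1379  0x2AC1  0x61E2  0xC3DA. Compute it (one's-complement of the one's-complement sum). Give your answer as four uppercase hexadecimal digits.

One's-complement addition (fold any carry out of bit 15 back into bit 0):
  0x1379 + 0x2AC1 = 0x03E3A
  0x3E3A + 0x61E2 = 0x0A01C
  0xA01C + 0xC3DA = 0x163F6 → wrap carry → 0x63F7
One's-complement sum = 0x63F7.
Checksum = ~0x63F7 & 0xFFFF = 0x9C08.

9C08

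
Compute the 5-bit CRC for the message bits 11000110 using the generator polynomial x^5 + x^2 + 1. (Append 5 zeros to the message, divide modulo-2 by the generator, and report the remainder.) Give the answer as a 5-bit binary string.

10111

Append 5 zeros: 1100011000000. Divide by 100101 (XOR where the leading bit is 1):
  pos 0: 110001 XOR 100101 = 010100
  pos 1: 101001 XOR 100101 = 001100
  pos 3: 110000 XOR 100101 = 010101
  pos 4: 101010 XOR 100101 = 001111
  pos 6: 111100 XOR 100101 = 011001
  pos 7: 110010 XOR 100101 = 010111
Remainder (last 5 bits) = 10111. This is the CRC / FCS.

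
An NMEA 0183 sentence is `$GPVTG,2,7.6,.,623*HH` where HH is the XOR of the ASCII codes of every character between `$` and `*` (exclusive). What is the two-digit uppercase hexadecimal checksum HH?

56

XOR the ASCII codes of the payload characters:
  'G' = 0x47 → acc = 0x47
  'P' = 0x50 → acc = 0x17
  'V' = 0x56 → acc = 0x41
  'T' = 0x54 → acc = 0x15
  'G' = 0x47 → acc = 0x52
  ',' = 0x2C → acc = 0x7E
  '2' = 0x32 → acc = 0x4C
  ',' = 0x2C → acc = 0x60
  '7' = 0x37 → acc = 0x57
  '.' = 0x2E → acc = 0x79
  '6' = 0x36 → acc = 0x4F
  ',' = 0x2C → acc = 0x63
  '.' = 0x2E → acc = 0x4D
  ',' = 0x2C → acc = 0x61
  '6' = 0x36 → acc = 0x57
  '2' = 0x32 → acc = 0x65
  '3' = 0x33 → acc = 0x56
Checksum = 0x56.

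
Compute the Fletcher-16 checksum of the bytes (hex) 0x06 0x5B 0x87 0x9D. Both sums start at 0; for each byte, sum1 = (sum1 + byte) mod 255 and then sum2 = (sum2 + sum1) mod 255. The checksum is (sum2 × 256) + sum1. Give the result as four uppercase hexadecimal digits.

Running sums (mod 255):
  after byte 0 (0x06): sum1=6, sum2=6
  after byte 1 (0x5B): sum1=97, sum2=103
  after byte 2 (0x87): sum1=232, sum2=80
  after byte 3 (0x9D): sum1=134, sum2=214
Checksum = sum2·256 + sum1 = 214·256 + 134 = 54918 = 0xD686.

D686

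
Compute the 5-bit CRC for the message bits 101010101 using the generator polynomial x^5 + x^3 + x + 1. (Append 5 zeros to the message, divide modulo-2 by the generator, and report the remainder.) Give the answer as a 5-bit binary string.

00010

Append 5 zeros: 10101010100000. Divide by 101011 (XOR where the leading bit is 1):
  pos 0: 101010 XOR 101011 = 000001
  pos 5: 110100 XOR 101011 = 011111
  pos 6: 111110 XOR 101011 = 010101
  pos 7: 101010 XOR 101011 = 000001
Remainder (last 5 bits) = 00010. This is the CRC / FCS.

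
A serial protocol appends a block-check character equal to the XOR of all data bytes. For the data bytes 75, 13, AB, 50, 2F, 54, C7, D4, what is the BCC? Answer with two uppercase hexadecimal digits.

XOR the bytes together:
  start with 0x75
  0x75 ⊕ 0x13 = 0x66
  0x66 ⊕ 0xAB = 0xCD
  0xCD ⊕ 0x50 = 0x9D
  0x9D ⊕ 0x2F = 0xB2
  0xB2 ⊕ 0x54 = 0xE6
  0xE6 ⊕ 0xC7 = 0x21
  0x21 ⊕ 0xD4 = 0xF5

F5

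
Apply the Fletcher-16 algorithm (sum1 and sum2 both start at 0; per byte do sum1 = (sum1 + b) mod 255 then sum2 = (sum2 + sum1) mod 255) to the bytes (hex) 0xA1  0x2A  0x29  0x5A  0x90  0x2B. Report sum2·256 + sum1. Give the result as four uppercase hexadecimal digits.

Running sums (mod 255):
  after byte 0 (0xA1): sum1=161, sum2=161
  after byte 1 (0x2A): sum1=203, sum2=109
  after byte 2 (0x29): sum1=244, sum2=98
  after byte 3 (0x5A): sum1=79, sum2=177
  after byte 4 (0x90): sum1=223, sum2=145
  after byte 5 (0x2B): sum1=11, sum2=156
Checksum = sum2·256 + sum1 = 156·256 + 11 = 39947 = 0x9C0B.

9C0B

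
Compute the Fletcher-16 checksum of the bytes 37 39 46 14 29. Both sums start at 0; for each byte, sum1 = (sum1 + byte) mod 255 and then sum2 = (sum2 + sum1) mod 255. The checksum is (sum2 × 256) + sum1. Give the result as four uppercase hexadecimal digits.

Running sums (mod 255):
  after byte 0 (37): sum1=37, sum2=37
  after byte 1 (39): sum1=76, sum2=113
  after byte 2 (46): sum1=122, sum2=235
  after byte 3 (14): sum1=136, sum2=116
  after byte 4 (29): sum1=165, sum2=26
Checksum = sum2·256 + sum1 = 26·256 + 165 = 6821 = 0x1AA5.

1AA5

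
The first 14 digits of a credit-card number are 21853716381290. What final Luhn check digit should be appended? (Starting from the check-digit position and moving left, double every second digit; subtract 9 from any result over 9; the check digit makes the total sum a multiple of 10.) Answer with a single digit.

Partial digits right→left: 0 9 2 1 8 3 6 1 7 3 5 8 1 2
Double every second digit counting from the check-digit position (so the 1st, 3rd, 5th, ... of the partial from the right).
  doubled (with −9 where >9): 0 4 7 3 5 1 2 → sum 22
  kept as-is: 9 1 3 1 3 8 2 → sum 27
Total = 22 + 27 = 49.
Check digit = (10 − (49 mod 10)) mod 10 = 1.

1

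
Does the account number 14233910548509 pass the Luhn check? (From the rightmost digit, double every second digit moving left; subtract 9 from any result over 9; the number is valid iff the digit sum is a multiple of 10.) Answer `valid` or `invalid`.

From the right, keep odd positions and double even positions (subtract 9 from any doubled value over 9):
  doubled (positions 2,4,...): 0 7 1 2 6 4 2 → sum 22
  kept (positions 1,3,...): 9 5 4 0 9 3 4 → sum 34
Total = 56.
56 mod 10 = 6, so the number is invalid.

invalid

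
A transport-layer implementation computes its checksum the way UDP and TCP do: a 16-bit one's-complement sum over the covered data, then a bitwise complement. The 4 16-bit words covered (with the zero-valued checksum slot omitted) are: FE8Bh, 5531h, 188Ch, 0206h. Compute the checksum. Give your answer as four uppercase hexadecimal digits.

91B0

One's-complement addition (fold any carry out of bit 15 back into bit 0):
  0xFE8B + 0x5531 = 0x153BC → wrap carry → 0x53BD
  0x53BD + 0x188C = 0x06C49
  0x6C49 + 0x0206 = 0x06E4F
One's-complement sum = 0x6E4F.
Checksum = ~0x6E4F & 0xFFFF = 0x91B0.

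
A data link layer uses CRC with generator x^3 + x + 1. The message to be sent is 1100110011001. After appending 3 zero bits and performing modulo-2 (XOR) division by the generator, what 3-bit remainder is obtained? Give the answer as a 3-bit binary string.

001

Append 3 zeros: 1100110011001000. Divide by 1011 (XOR where the leading bit is 1):
  pos 0: 1100 XOR 1011 = 0111
  pos 1: 1111 XOR 1011 = 0100
  pos 2: 1001 XOR 1011 = 0010
  pos 4: 1000 XOR 1011 = 0011
  pos 6: 1111 XOR 1011 = 0100
  pos 7: 1000 XOR 1011 = 0011
  pos 9: 1101 XOR 1011 = 0110
  pos 10: 1100 XOR 1011 = 0111
  pos 11: 1110 XOR 1011 = 0101
  pos 12: 1010 XOR 1011 = 0001
Remainder (last 3 bits) = 001. This is the CRC / FCS.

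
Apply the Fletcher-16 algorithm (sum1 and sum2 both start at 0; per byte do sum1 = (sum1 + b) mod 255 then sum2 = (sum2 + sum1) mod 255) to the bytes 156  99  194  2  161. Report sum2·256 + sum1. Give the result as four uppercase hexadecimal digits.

Running sums (mod 255):
  after byte 0 (156): sum1=156, sum2=156
  after byte 1 (99): sum1=0, sum2=156
  after byte 2 (194): sum1=194, sum2=95
  after byte 3 (2): sum1=196, sum2=36
  after byte 4 (161): sum1=102, sum2=138
Checksum = sum2·256 + sum1 = 138·256 + 102 = 35430 = 0x8A66.

8A66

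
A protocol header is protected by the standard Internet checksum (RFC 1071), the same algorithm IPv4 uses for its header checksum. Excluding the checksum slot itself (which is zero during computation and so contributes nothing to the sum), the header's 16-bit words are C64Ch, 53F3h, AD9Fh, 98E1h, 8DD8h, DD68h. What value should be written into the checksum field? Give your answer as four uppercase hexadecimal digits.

One's-complement addition (fold any carry out of bit 15 back into bit 0):
  0xC64C + 0x53F3 = 0x11A3F → wrap carry → 0x1A40
  0x1A40 + 0xAD9F = 0x0C7DF
  0xC7DF + 0x98E1 = 0x160C0 → wrap carry → 0x60C1
  0x60C1 + 0x8DD8 = 0x0EE99
  0xEE99 + 0xDD68 = 0x1CC01 → wrap carry → 0xCC02
One's-complement sum = 0xCC02.
Checksum = ~0xCC02 & 0xFFFF = 0x33FD.

33FD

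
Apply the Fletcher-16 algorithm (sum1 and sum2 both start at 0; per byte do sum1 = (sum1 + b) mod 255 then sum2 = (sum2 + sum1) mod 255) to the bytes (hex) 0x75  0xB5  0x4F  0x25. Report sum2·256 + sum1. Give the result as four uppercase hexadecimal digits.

Running sums (mod 255):
  after byte 0 (0x75): sum1=117, sum2=117
  after byte 1 (0xB5): sum1=43, sum2=160
  after byte 2 (0x4F): sum1=122, sum2=27
  after byte 3 (0x25): sum1=159, sum2=186
Checksum = sum2·256 + sum1 = 186·256 + 159 = 47775 = 0xBA9F.

BA9F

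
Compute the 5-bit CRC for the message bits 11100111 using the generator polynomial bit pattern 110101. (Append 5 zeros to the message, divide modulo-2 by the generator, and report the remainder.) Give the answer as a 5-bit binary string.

Append 5 zeros: 1110011100000. Divide by 110101 (XOR where the leading bit is 1):
  pos 0: 111001 XOR 110101 = 001100
  pos 2: 110011 XOR 110101 = 000110
  pos 5: 110000 XOR 110101 = 000101
Remainder (last 5 bits) = 10100. This is the CRC / FCS.

10100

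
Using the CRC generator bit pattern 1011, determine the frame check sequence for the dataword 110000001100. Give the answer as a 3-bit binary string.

110

Append 3 zeros: 110000001100000. Divide by 1011 (XOR where the leading bit is 1):
  pos 0: 1100 XOR 1011 = 0111
  pos 1: 1110 XOR 1011 = 0101
  pos 2: 1010 XOR 1011 = 0001
  pos 5: 1001 XOR 1011 = 0010
  pos 7: 1010 XOR 1011 = 0001
  pos 10: 1000 XOR 1011 = 0011
Remainder (last 3 bits) = 110. This is the CRC / FCS.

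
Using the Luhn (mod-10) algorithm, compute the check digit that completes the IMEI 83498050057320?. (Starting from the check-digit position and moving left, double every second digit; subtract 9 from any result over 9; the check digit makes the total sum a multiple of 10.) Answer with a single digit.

4

Partial digits right→left: 0 2 3 7 5 0 0 5 0 8 9 4 3 8
Double every second digit counting from the check-digit position (so the 1st, 3rd, 5th, ... of the partial from the right).
  doubled (with −9 where >9): 0 6 1 0 0 9 6 → sum 22
  kept as-is: 2 7 0 5 8 4 8 → sum 34
Total = 22 + 34 = 56.
Check digit = (10 − (56 mod 10)) mod 10 = 4.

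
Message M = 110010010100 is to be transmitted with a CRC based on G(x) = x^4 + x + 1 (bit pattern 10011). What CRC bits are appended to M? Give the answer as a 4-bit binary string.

1111

Append 4 zeros: 1100100101000000. Divide by 10011 (XOR where the leading bit is 1):
  pos 0: 11001 XOR 10011 = 01010
  pos 1: 10100 XOR 10011 = 00111
  pos 3: 11101 XOR 10011 = 01110
  pos 4: 11100 XOR 10011 = 01111
  pos 5: 11111 XOR 10011 = 01100
  pos 6: 11000 XOR 10011 = 01011
  pos 7: 10110 XOR 10011 = 00101
  pos 9: 10100 XOR 10011 = 00111
  pos 11: 11100 XOR 10011 = 01111
Remainder (last 4 bits) = 1111. This is the CRC / FCS.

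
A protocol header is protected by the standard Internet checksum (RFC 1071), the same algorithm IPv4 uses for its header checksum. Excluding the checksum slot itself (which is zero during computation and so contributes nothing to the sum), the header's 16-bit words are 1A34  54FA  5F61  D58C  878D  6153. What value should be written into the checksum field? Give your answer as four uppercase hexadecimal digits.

One's-complement addition (fold any carry out of bit 15 back into bit 0):
  0x1A34 + 0x54FA = 0x06F2E
  0x6F2E + 0x5F61 = 0x0CE8F
  0xCE8F + 0xD58C = 0x1A41B → wrap carry → 0xA41C
  0xA41C + 0x878D = 0x12BA9 → wrap carry → 0x2BAA
  0x2BAA + 0x6153 = 0x08CFD
One's-complement sum = 0x8CFD.
Checksum = ~0x8CFD & 0xFFFF = 0x7302.

7302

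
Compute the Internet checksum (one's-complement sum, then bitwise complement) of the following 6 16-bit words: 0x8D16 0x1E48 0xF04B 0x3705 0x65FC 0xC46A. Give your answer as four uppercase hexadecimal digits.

One's-complement addition (fold any carry out of bit 15 back into bit 0):
  0x8D16 + 0x1E48 = 0x0AB5E
  0xAB5E + 0xF04B = 0x19BA9 → wrap carry → 0x9BAA
  0x9BAA + 0x3705 = 0x0D2AF
  0xD2AF + 0x65FC = 0x138AB → wrap carry → 0x38AC
  0x38AC + 0xC46A = 0x0FD16
One's-complement sum = 0xFD16.
Checksum = ~0xFD16 & 0xFFFF = 0x02E9.

02E9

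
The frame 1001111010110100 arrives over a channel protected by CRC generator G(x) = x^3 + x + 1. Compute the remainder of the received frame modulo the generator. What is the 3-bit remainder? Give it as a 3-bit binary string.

Modulo-2 division of 1001111010110100 by 1011:
  pos 0: 1001 XOR 1011 = 0010
  pos 2: 1011 XOR 1011 = 0000
  pos 6: 1010 XOR 1011 = 0001
  pos 9: 1110 XOR 1011 = 0101
  pos 10: 1011 XOR 1011 = 0000
Remainder = 000 (zero — the frame passes the CRC check).

000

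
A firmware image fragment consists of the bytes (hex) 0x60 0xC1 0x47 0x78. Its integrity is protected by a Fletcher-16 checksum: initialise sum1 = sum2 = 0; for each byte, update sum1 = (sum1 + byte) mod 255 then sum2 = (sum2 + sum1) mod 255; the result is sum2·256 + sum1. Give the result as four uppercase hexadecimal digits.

CDE1

Running sums (mod 255):
  after byte 0 (0x60): sum1=96, sum2=96
  after byte 1 (0xC1): sum1=34, sum2=130
  after byte 2 (0x47): sum1=105, sum2=235
  after byte 3 (0x78): sum1=225, sum2=205
Checksum = sum2·256 + sum1 = 205·256 + 225 = 52705 = 0xCDE1.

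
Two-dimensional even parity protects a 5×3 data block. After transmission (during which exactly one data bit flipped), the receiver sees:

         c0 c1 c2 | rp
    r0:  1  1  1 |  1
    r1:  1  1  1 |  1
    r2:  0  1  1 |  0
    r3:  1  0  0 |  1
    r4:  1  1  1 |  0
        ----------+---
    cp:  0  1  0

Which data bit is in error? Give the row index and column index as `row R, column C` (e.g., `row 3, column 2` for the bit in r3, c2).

row 4, column 1

Recompute each row's even parity and compare to rp:
  r0: data parity 1, sent rp 1 → ok
  r1: data parity 1, sent rp 1 → ok
  r2: data parity 0, sent rp 0 → ok
  r3: data parity 1, sent rp 1 → ok
  r4: data parity 1, sent rp 0 → mismatch
Recompute each column's even parity and compare to cp:
  c0: data parity 0, sent cp 0 → ok
  c1: data parity 0, sent cp 1 → mismatch
  c2: data parity 0, sent cp 0 → ok
Exactly one row (r4) and one column (c1) fail → the flipped bit is at their intersection.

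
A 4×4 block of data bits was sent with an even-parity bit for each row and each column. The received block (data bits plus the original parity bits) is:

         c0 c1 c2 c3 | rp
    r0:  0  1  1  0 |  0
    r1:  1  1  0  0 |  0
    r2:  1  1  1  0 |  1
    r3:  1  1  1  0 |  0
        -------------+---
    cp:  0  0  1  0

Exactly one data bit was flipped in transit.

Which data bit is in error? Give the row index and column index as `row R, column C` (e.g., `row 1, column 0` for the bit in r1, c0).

row 3, column 0

Recompute each row's even parity and compare to rp:
  r0: data parity 0, sent rp 0 → ok
  r1: data parity 0, sent rp 0 → ok
  r2: data parity 1, sent rp 1 → ok
  r3: data parity 1, sent rp 0 → mismatch
Recompute each column's even parity and compare to cp:
  c0: data parity 1, sent cp 0 → mismatch
  c1: data parity 0, sent cp 0 → ok
  c2: data parity 1, sent cp 1 → ok
  c3: data parity 0, sent cp 0 → ok
Exactly one row (r3) and one column (c0) fail → the flipped bit is at their intersection.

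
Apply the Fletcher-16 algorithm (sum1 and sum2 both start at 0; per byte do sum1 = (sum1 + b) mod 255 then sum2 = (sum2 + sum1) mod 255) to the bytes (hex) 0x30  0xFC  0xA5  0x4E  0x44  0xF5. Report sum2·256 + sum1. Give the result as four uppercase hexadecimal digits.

Running sums (mod 255):
  after byte 0 (0x30): sum1=48, sum2=48
  after byte 1 (0xFC): sum1=45, sum2=93
  after byte 2 (0xA5): sum1=210, sum2=48
  after byte 3 (0x4E): sum1=33, sum2=81
  after byte 4 (0x44): sum1=101, sum2=182
  after byte 5 (0xF5): sum1=91, sum2=18
Checksum = sum2·256 + sum1 = 18·256 + 91 = 4699 = 0x125B.

125B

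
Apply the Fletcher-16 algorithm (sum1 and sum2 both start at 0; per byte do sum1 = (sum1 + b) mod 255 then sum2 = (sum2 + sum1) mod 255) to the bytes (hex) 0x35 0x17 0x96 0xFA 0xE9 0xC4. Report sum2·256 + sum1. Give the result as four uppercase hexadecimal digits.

Running sums (mod 255):
  after byte 0 (0x35): sum1=53, sum2=53
  after byte 1 (0x17): sum1=76, sum2=129
  after byte 2 (0x96): sum1=226, sum2=100
  after byte 3 (0xFA): sum1=221, sum2=66
  after byte 4 (0xE9): sum1=199, sum2=10
  after byte 5 (0xC4): sum1=140, sum2=150
Checksum = sum2·256 + sum1 = 150·256 + 140 = 38540 = 0x968C.

968C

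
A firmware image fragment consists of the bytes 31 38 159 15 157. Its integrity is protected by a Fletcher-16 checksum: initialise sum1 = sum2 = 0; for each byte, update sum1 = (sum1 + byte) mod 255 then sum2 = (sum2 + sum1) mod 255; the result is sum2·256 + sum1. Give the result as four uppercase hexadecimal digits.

CE91

Running sums (mod 255):
  after byte 0 (31): sum1=31, sum2=31
  after byte 1 (38): sum1=69, sum2=100
  after byte 2 (159): sum1=228, sum2=73
  after byte 3 (15): sum1=243, sum2=61
  after byte 4 (157): sum1=145, sum2=206
Checksum = sum2·256 + sum1 = 206·256 + 145 = 52881 = 0xCE91.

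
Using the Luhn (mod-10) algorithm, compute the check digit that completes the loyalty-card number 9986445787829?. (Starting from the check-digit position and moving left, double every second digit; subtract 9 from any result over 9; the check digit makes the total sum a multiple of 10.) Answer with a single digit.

Partial digits right→left: 9 2 8 7 8 7 5 4 4 6 8 9 9
Double every second digit counting from the check-digit position (so the 1st, 3rd, 5th, ... of the partial from the right).
  doubled (with −9 where >9): 9 7 7 1 8 7 9 → sum 48
  kept as-is: 2 7 7 4 6 9 → sum 35
Total = 48 + 35 = 83.
Check digit = (10 − (83 mod 10)) mod 10 = 7.

7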